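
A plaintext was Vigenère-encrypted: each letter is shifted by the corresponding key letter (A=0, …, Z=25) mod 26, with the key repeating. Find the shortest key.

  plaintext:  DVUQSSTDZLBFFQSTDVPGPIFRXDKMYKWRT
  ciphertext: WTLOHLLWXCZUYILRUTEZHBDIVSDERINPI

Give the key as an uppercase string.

TYRYPTS

  i= 0: W-D = 19 → T
  i= 1: T-V = 24 → Y
  i= 2: L-U = 17 → R
  i= 3: O-Q = 24 → Y
  i= 4: H-S = 15 → P
  i= 5: L-S = 19 → T
  i= 6: L-T = 18 → S
  i= 7: W-D = 19 → T
  i= 8: X-Z = 24 → Y
  i= 9: C-L = 17 → R
  i=10: Z-B = 24 → Y
  i=11: U-F = 15 → P
  i=12: Y-F = 19 → T
  i=13: I-Q = 18 → S
  i=14: L-S = 19 → T
  i=15: R-T = 24 → Y
  i=16: U-D = 17 → R
  i=17: T-V = 24 → Y
  i=18: E-P = 15 → P
  i=19: Z-G = 19 → T
  i=20: H-P = 18 → S
  i=21: B-I = 19 → T
  i=22: D-F = 24 → Y
  i=23: I-R = 17 → R
  i=24: V-X = 24 → Y
  i=25: S-D = 15 → P
  i=26: D-K = 19 → T
  i=27: E-M = 18 → S
  i=28: R-Y = 19 → T
  i=29: I-K = 24 → Y
  i=30: N-W = 17 → R
  i=31: P-R = 24 → Y
  i=32: I-T = 15 → P
  shifts repeat with period 7: TYRYPTS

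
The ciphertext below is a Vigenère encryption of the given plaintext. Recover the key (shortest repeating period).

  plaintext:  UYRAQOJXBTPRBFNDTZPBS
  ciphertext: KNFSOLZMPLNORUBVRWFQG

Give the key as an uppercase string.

  i= 0: K-U = 16 → Q
  i= 1: N-Y = 15 → P
  i= 2: F-R = 14 → O
  i= 3: S-A = 18 → S
  i= 4: O-Q = 24 → Y
  i= 5: L-O = 23 → X
  i= 6: Z-J = 16 → Q
  i= 7: M-X = 15 → P
  i= 8: P-B = 14 → O
  i= 9: L-T = 18 → S
  i=10: N-P = 24 → Y
  i=11: O-R = 23 → X
  i=12: R-B = 16 → Q
  i=13: U-F = 15 → P
  i=14: B-N = 14 → O
  i=15: V-D = 18 → S
  i=16: R-T = 24 → Y
  i=17: W-Z = 23 → X
  i=18: F-P = 16 → Q
  i=19: Q-B = 15 → P
  i=20: G-S = 14 → O
  shifts repeat with period 6: QPOSYX

QPOSYX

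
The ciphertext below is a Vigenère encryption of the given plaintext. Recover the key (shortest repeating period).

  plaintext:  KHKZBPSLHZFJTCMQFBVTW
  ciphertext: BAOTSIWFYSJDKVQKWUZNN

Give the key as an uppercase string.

RTEU

  i= 0: B-K = 17 → R
  i= 1: A-H = 19 → T
  i= 2: O-K =  4 → E
  i= 3: T-Z = 20 → U
  i= 4: S-B = 17 → R
  i= 5: I-P = 19 → T
  i= 6: W-S =  4 → E
  i= 7: F-L = 20 → U
  i= 8: Y-H = 17 → R
  i= 9: S-Z = 19 → T
  i=10: J-F =  4 → E
  i=11: D-J = 20 → U
  i=12: K-T = 17 → R
  i=13: V-C = 19 → T
  i=14: Q-M =  4 → E
  i=15: K-Q = 20 → U
  i=16: W-F = 17 → R
  i=17: U-B = 19 → T
  i=18: Z-V =  4 → E
  i=19: N-T = 20 → U
  i=20: N-W = 17 → R
  shifts repeat with period 4: RTEU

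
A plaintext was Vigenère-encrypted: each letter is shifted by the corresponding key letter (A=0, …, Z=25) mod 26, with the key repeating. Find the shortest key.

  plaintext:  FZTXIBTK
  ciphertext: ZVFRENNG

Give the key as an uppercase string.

UWM

  i= 0: Z-F = 20 → U
  i= 1: V-Z = 22 → W
  i= 2: F-T = 12 → M
  i= 3: R-X = 20 → U
  i= 4: E-I = 22 → W
  i= 5: N-B = 12 → M
  i= 6: N-T = 20 → U
  i= 7: G-K = 22 → W
  shifts repeat with period 3: UWM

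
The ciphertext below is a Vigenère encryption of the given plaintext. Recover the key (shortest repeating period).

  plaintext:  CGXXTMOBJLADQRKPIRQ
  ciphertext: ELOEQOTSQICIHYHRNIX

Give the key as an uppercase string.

  i= 0: E-C =  2 → C
  i= 1: L-G =  5 → F
  i= 2: O-X = 17 → R
  i= 3: E-X =  7 → H
  i= 4: Q-T = 23 → X
  i= 5: O-M =  2 → C
  i= 6: T-O =  5 → F
  i= 7: S-B = 17 → R
  i= 8: Q-J =  7 → H
  i= 9: I-L = 23 → X
  i=10: C-A =  2 → C
  i=11: I-D =  5 → F
  i=12: H-Q = 17 → R
  i=13: Y-R =  7 → H
  i=14: H-K = 23 → X
  i=15: R-P =  2 → C
  i=16: N-I =  5 → F
  i=17: I-R = 17 → R
  i=18: X-Q =  7 → H
  shifts repeat with period 5: CFRHX

CFRHX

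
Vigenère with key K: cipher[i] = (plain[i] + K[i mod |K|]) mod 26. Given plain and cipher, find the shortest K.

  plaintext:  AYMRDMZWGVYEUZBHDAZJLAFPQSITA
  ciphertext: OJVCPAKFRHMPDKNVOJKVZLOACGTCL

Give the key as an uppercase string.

  i= 0: O-A = 14 → O
  i= 1: J-Y = 11 → L
  i= 2: V-M =  9 → J
  i= 3: C-R = 11 → L
  i= 4: P-D = 12 → M
  i= 5: A-M = 14 → O
  i= 6: K-Z = 11 → L
  i= 7: F-W =  9 → J
  i= 8: R-G = 11 → L
  i= 9: H-V = 12 → M
  i=10: M-Y = 14 → O
  i=11: P-E = 11 → L
  i=12: D-U =  9 → J
  i=13: K-Z = 11 → L
  i=14: N-B = 12 → M
  i=15: V-H = 14 → O
  i=16: O-D = 11 → L
  i=17: J-A =  9 → J
  i=18: K-Z = 11 → L
  i=19: V-J = 12 → M
  i=20: Z-L = 14 → O
  i=21: L-A = 11 → L
  i=22: O-F =  9 → J
  i=23: A-P = 11 → L
  i=24: C-Q = 12 → M
  i=25: G-S = 14 → O
  i=26: T-I = 11 → L
  i=27: C-T =  9 → J
  i=28: L-A = 11 → L
  shifts repeat with period 5: OLJLM

OLJLM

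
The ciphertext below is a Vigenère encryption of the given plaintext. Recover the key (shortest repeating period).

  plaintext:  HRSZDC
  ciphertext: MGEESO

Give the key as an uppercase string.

  i= 0: M-H =  5 → F
  i= 1: G-R = 15 → P
  i= 2: E-S = 12 → M
  i= 3: E-Z =  5 → F
  i= 4: S-D = 15 → P
  i= 5: O-C = 12 → M
  shifts repeat with period 3: FPM

FPM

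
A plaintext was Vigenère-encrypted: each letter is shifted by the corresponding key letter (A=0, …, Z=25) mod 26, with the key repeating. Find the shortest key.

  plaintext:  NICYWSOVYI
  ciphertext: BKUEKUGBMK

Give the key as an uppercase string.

OCSG

  i= 0: B-N = 14 → O
  i= 1: K-I =  2 → C
  i= 2: U-C = 18 → S
  i= 3: E-Y =  6 → G
  i= 4: K-W = 14 → O
  i= 5: U-S =  2 → C
  i= 6: G-O = 18 → S
  i= 7: B-V =  6 → G
  i= 8: M-Y = 14 → O
  i= 9: K-I =  2 → C
  shifts repeat with period 4: OCSG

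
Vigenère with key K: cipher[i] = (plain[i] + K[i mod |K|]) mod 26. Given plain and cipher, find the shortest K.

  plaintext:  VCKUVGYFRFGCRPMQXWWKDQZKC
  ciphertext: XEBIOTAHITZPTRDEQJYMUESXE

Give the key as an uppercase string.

CCROTN

  i= 0: X-V =  2 → C
  i= 1: E-C =  2 → C
  i= 2: B-K = 17 → R
  i= 3: I-U = 14 → O
  i= 4: O-V = 19 → T
  i= 5: T-G = 13 → N
  i= 6: A-Y =  2 → C
  i= 7: H-F =  2 → C
  i= 8: I-R = 17 → R
  i= 9: T-F = 14 → O
  i=10: Z-G = 19 → T
  i=11: P-C = 13 → N
  i=12: T-R =  2 → C
  i=13: R-P =  2 → C
  i=14: D-M = 17 → R
  i=15: E-Q = 14 → O
  i=16: Q-X = 19 → T
  i=17: J-W = 13 → N
  i=18: Y-W =  2 → C
  i=19: M-K =  2 → C
  i=20: U-D = 17 → R
  i=21: E-Q = 14 → O
  i=22: S-Z = 19 → T
  i=23: X-K = 13 → N
  i=24: E-C =  2 → C
  shifts repeat with period 6: CCROTN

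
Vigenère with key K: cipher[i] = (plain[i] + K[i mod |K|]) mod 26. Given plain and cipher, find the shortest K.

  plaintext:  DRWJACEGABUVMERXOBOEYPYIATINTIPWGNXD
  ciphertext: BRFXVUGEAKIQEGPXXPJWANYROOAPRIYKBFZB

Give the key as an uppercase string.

  i= 0: B-D = 24 → Y
  i= 1: R-R =  0 → A
  i= 2: F-W =  9 → J
  i= 3: X-J = 14 → O
  i= 4: V-A = 21 → V
  i= 5: U-C = 18 → S
  i= 6: G-E =  2 → C
  i= 7: E-G = 24 → Y
  i= 8: A-A =  0 → A
  i= 9: K-B =  9 → J
  i=10: I-U = 14 → O
  i=11: Q-V = 21 → V
  i=12: E-M = 18 → S
  i=13: G-E =  2 → C
  i=14: P-R = 24 → Y
  i=15: X-X =  0 → A
  i=16: X-O =  9 → J
  i=17: P-B = 14 → O
  i=18: J-O = 21 → V
  i=19: W-E = 18 → S
  i=20: A-Y =  2 → C
  i=21: N-P = 24 → Y
  i=22: Y-Y =  0 → A
  i=23: R-I =  9 → J
  i=24: O-A = 14 → O
  i=25: O-T = 21 → V
  i=26: A-I = 18 → S
  i=27: P-N =  2 → C
  i=28: R-T = 24 → Y
  i=29: I-I =  0 → A
  i=30: Y-P =  9 → J
  i=31: K-W = 14 → O
  i=32: B-G = 21 → V
  i=33: F-N = 18 → S
  i=34: Z-X =  2 → C
  i=35: B-D = 24 → Y
  shifts repeat with period 7: YAJOVSC

YAJOVSC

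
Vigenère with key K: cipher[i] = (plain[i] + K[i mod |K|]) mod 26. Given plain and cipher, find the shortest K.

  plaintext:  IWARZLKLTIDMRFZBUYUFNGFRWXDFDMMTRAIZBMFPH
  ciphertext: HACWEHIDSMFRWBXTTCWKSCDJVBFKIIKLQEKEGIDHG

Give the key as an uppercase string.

  i= 0: H-I = 25 → Z
  i= 1: A-W =  4 → E
  i= 2: C-A =  2 → C
  i= 3: W-R =  5 → F
  i= 4: E-Z =  5 → F
  i= 5: H-L = 22 → W
  i= 6: I-K = 24 → Y
  i= 7: D-L = 18 → S
  i= 8: S-T = 25 → Z
  i= 9: M-I =  4 → E
  i=10: F-D =  2 → C
  i=11: R-M =  5 → F
  i=12: W-R =  5 → F
  i=13: B-F = 22 → W
  i=14: X-Z = 24 → Y
  i=15: T-B = 18 → S
  i=16: T-U = 25 → Z
  i=17: C-Y =  4 → E
  i=18: W-U =  2 → C
  i=19: K-F =  5 → F
  i=20: S-N =  5 → F
  i=21: C-G = 22 → W
  i=22: D-F = 24 → Y
  i=23: J-R = 18 → S
  i=24: V-W = 25 → Z
  i=25: B-X =  4 → E
  i=26: F-D =  2 → C
  i=27: K-F =  5 → F
  i=28: I-D =  5 → F
  i=29: I-M = 22 → W
  i=30: K-M = 24 → Y
  i=31: L-T = 18 → S
  i=32: Q-R = 25 → Z
  i=33: E-A =  4 → E
  i=34: K-I =  2 → C
  i=35: E-Z =  5 → F
  i=36: G-B =  5 → F
  i=37: I-M = 22 → W
  i=38: D-F = 24 → Y
  i=39: H-P = 18 → S
  i=40: G-H = 25 → Z
  shifts repeat with period 8: ZECFFWYS

ZECFFWYS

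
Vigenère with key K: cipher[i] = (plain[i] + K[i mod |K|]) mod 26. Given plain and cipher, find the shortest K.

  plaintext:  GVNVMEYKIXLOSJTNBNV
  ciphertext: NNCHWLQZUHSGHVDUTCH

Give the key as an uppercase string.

  i= 0: N-G =  7 → H
  i= 1: N-V = 18 → S
  i= 2: C-N = 15 → P
  i= 3: H-V = 12 → M
  i= 4: W-M = 10 → K
  i= 5: L-E =  7 → H
  i= 6: Q-Y = 18 → S
  i= 7: Z-K = 15 → P
  i= 8: U-I = 12 → M
  i= 9: H-X = 10 → K
  i=10: S-L =  7 → H
  i=11: G-O = 18 → S
  i=12: H-S = 15 → P
  i=13: V-J = 12 → M
  i=14: D-T = 10 → K
  i=15: U-N =  7 → H
  i=16: T-B = 18 → S
  i=17: C-N = 15 → P
  i=18: H-V = 12 → M
  shifts repeat with period 5: HSPMK

HSPMK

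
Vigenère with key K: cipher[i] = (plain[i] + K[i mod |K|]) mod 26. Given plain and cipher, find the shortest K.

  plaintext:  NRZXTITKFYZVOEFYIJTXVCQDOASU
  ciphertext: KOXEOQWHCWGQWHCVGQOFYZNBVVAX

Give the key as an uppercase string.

XXYHVID

  i= 0: K-N = 23 → X
  i= 1: O-R = 23 → X
  i= 2: X-Z = 24 → Y
  i= 3: E-X =  7 → H
  i= 4: O-T = 21 → V
  i= 5: Q-I =  8 → I
  i= 6: W-T =  3 → D
  i= 7: H-K = 23 → X
  i= 8: C-F = 23 → X
  i= 9: W-Y = 24 → Y
  i=10: G-Z =  7 → H
  i=11: Q-V = 21 → V
  i=12: W-O =  8 → I
  i=13: H-E =  3 → D
  i=14: C-F = 23 → X
  i=15: V-Y = 23 → X
  i=16: G-I = 24 → Y
  i=17: Q-J =  7 → H
  i=18: O-T = 21 → V
  i=19: F-X =  8 → I
  i=20: Y-V =  3 → D
  i=21: Z-C = 23 → X
  i=22: N-Q = 23 → X
  i=23: B-D = 24 → Y
  i=24: V-O =  7 → H
  i=25: V-A = 21 → V
  i=26: A-S =  8 → I
  i=27: X-U =  3 → D
  shifts repeat with period 7: XXYHVID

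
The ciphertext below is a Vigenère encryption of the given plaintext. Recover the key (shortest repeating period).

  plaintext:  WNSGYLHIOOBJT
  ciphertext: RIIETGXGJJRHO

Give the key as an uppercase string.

VVQY

  i= 0: R-W = 21 → V
  i= 1: I-N = 21 → V
  i= 2: I-S = 16 → Q
  i= 3: E-G = 24 → Y
  i= 4: T-Y = 21 → V
  i= 5: G-L = 21 → V
  i= 6: X-H = 16 → Q
  i= 7: G-I = 24 → Y
  i= 8: J-O = 21 → V
  i= 9: J-O = 21 → V
  i=10: R-B = 16 → Q
  i=11: H-J = 24 → Y
  i=12: O-T = 21 → V
  shifts repeat with period 4: VVQY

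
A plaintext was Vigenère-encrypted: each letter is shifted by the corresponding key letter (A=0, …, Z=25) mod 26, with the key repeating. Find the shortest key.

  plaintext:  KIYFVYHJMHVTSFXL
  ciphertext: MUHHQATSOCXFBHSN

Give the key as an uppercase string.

  i= 0: M-K =  2 → C
  i= 1: U-I = 12 → M
  i= 2: H-Y =  9 → J
  i= 3: H-F =  2 → C
  i= 4: Q-V = 21 → V
  i= 5: A-Y =  2 → C
  i= 6: T-H = 12 → M
  i= 7: S-J =  9 → J
  i= 8: O-M =  2 → C
  i= 9: C-H = 21 → V
  i=10: X-V =  2 → C
  i=11: F-T = 12 → M
  i=12: B-S =  9 → J
  i=13: H-F =  2 → C
  i=14: S-X = 21 → V
  i=15: N-L =  2 → C
  shifts repeat with period 5: CMJCV

CMJCV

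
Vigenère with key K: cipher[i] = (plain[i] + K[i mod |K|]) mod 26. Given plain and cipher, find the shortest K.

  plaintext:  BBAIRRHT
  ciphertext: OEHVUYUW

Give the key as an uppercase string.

  i= 0: O-B = 13 → N
  i= 1: E-B =  3 → D
  i= 2: H-A =  7 → H
  i= 3: V-I = 13 → N
  i= 4: U-R =  3 → D
  i= 5: Y-R =  7 → H
  i= 6: U-H = 13 → N
  i= 7: W-T =  3 → D
  shifts repeat with period 3: NDH

NDH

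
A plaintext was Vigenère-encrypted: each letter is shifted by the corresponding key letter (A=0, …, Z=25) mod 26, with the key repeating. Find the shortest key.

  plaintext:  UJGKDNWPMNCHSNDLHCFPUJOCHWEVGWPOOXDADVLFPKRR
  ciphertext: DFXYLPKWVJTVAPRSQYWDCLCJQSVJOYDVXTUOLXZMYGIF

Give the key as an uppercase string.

  i= 0: D-U =  9 → J
  i= 1: F-J = 22 → W
  i= 2: X-G = 17 → R
  i= 3: Y-K = 14 → O
  i= 4: L-D =  8 → I
  i= 5: P-N =  2 → C
  i= 6: K-W = 14 → O
  i= 7: W-P =  7 → H
  i= 8: V-M =  9 → J
  i= 9: J-N = 22 → W
  i=10: T-C = 17 → R
  i=11: V-H = 14 → O
  i=12: A-S =  8 → I
  i=13: P-N =  2 → C
  i=14: R-D = 14 → O
  i=15: S-L =  7 → H
  i=16: Q-H =  9 → J
  i=17: Y-C = 22 → W
  i=18: W-F = 17 → R
  i=19: D-P = 14 → O
  i=20: C-U =  8 → I
  i=21: L-J =  2 → C
  i=22: C-O = 14 → O
  i=23: J-C =  7 → H
  i=24: Q-H =  9 → J
  i=25: S-W = 22 → W
  i=26: V-E = 17 → R
  i=27: J-V = 14 → O
  i=28: O-G =  8 → I
  i=29: Y-W =  2 → C
  i=30: D-P = 14 → O
  i=31: V-O =  7 → H
  i=32: X-O =  9 → J
  i=33: T-X = 22 → W
  i=34: U-D = 17 → R
  i=35: O-A = 14 → O
  i=36: L-D =  8 → I
  i=37: X-V =  2 → C
  i=38: Z-L = 14 → O
  i=39: M-F =  7 → H
  i=40: Y-P =  9 → J
  i=41: G-K = 22 → W
  i=42: I-R = 17 → R
  i=43: F-R = 14 → O
  shifts repeat with period 8: JWROICOH

JWROICOH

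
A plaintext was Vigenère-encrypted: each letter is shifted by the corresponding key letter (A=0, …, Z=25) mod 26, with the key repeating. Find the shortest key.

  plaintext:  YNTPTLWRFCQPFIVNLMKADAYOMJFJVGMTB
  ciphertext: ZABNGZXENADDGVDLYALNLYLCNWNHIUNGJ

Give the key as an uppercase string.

BNIYNO

  i= 0: Z-Y =  1 → B
  i= 1: A-N = 13 → N
  i= 2: B-T =  8 → I
  i= 3: N-P = 24 → Y
  i= 4: G-T = 13 → N
  i= 5: Z-L = 14 → O
  i= 6: X-W =  1 → B
  i= 7: E-R = 13 → N
  i= 8: N-F =  8 → I
  i= 9: A-C = 24 → Y
  i=10: D-Q = 13 → N
  i=11: D-P = 14 → O
  i=12: G-F =  1 → B
  i=13: V-I = 13 → N
  i=14: D-V =  8 → I
  i=15: L-N = 24 → Y
  i=16: Y-L = 13 → N
  i=17: A-M = 14 → O
  i=18: L-K =  1 → B
  i=19: N-A = 13 → N
  i=20: L-D =  8 → I
  i=21: Y-A = 24 → Y
  i=22: L-Y = 13 → N
  i=23: C-O = 14 → O
  i=24: N-M =  1 → B
  i=25: W-J = 13 → N
  i=26: N-F =  8 → I
  i=27: H-J = 24 → Y
  i=28: I-V = 13 → N
  i=29: U-G = 14 → O
  i=30: N-M =  1 → B
  i=31: G-T = 13 → N
  i=32: J-B =  8 → I
  shifts repeat with period 6: BNIYNO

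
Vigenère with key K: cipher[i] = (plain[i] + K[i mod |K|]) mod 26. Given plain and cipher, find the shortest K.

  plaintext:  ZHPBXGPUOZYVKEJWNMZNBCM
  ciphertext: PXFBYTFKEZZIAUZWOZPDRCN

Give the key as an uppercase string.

QQQABN

  i= 0: P-Z = 16 → Q
  i= 1: X-H = 16 → Q
  i= 2: F-P = 16 → Q
  i= 3: B-B =  0 → A
  i= 4: Y-X =  1 → B
  i= 5: T-G = 13 → N
  i= 6: F-P = 16 → Q
  i= 7: K-U = 16 → Q
  i= 8: E-O = 16 → Q
  i= 9: Z-Z =  0 → A
  i=10: Z-Y =  1 → B
  i=11: I-V = 13 → N
  i=12: A-K = 16 → Q
  i=13: U-E = 16 → Q
  i=14: Z-J = 16 → Q
  i=15: W-W =  0 → A
  i=16: O-N =  1 → B
  i=17: Z-M = 13 → N
  i=18: P-Z = 16 → Q
  i=19: D-N = 16 → Q
  i=20: R-B = 16 → Q
  i=21: C-C =  0 → A
  i=22: N-M =  1 → B
  shifts repeat with period 6: QQQABN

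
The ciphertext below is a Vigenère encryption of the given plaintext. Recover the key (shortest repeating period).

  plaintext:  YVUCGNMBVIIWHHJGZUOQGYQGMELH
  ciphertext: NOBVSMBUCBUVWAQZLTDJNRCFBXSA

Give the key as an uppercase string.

PTHTMZ

  i= 0: N-Y = 15 → P
  i= 1: O-V = 19 → T
  i= 2: B-U =  7 → H
  i= 3: V-C = 19 → T
  i= 4: S-G = 12 → M
  i= 5: M-N = 25 → Z
  i= 6: B-M = 15 → P
  i= 7: U-B = 19 → T
  i= 8: C-V =  7 → H
  i= 9: B-I = 19 → T
  i=10: U-I = 12 → M
  i=11: V-W = 25 → Z
  i=12: W-H = 15 → P
  i=13: A-H = 19 → T
  i=14: Q-J =  7 → H
  i=15: Z-G = 19 → T
  i=16: L-Z = 12 → M
  i=17: T-U = 25 → Z
  i=18: D-O = 15 → P
  i=19: J-Q = 19 → T
  i=20: N-G =  7 → H
  i=21: R-Y = 19 → T
  i=22: C-Q = 12 → M
  i=23: F-G = 25 → Z
  i=24: B-M = 15 → P
  i=25: X-E = 19 → T
  i=26: S-L =  7 → H
  i=27: A-H = 19 → T
  shifts repeat with period 6: PTHTMZ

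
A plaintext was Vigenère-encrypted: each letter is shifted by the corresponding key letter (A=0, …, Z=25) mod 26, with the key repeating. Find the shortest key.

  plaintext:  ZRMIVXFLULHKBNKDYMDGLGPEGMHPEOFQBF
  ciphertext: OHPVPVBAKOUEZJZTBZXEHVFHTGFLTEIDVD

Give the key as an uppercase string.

PQDNUYW

  i= 0: O-Z = 15 → P
  i= 1: H-R = 16 → Q
  i= 2: P-M =  3 → D
  i= 3: V-I = 13 → N
  i= 4: P-V = 20 → U
  i= 5: V-X = 24 → Y
  i= 6: B-F = 22 → W
  i= 7: A-L = 15 → P
  i= 8: K-U = 16 → Q
  i= 9: O-L =  3 → D
  i=10: U-H = 13 → N
  i=11: E-K = 20 → U
  i=12: Z-B = 24 → Y
  i=13: J-N = 22 → W
  i=14: Z-K = 15 → P
  i=15: T-D = 16 → Q
  i=16: B-Y =  3 → D
  i=17: Z-M = 13 → N
  i=18: X-D = 20 → U
  i=19: E-G = 24 → Y
  i=20: H-L = 22 → W
  i=21: V-G = 15 → P
  i=22: F-P = 16 → Q
  i=23: H-E =  3 → D
  i=24: T-G = 13 → N
  i=25: G-M = 20 → U
  i=26: F-H = 24 → Y
  i=27: L-P = 22 → W
  i=28: T-E = 15 → P
  i=29: E-O = 16 → Q
  i=30: I-F =  3 → D
  i=31: D-Q = 13 → N
  i=32: V-B = 20 → U
  i=33: D-F = 24 → Y
  shifts repeat with period 7: PQDNUYW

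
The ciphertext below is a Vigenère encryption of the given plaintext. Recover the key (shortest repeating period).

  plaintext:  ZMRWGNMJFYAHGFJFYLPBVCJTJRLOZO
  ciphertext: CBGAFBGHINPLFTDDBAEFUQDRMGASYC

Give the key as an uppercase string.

DPPEZOUY

  i= 0: C-Z =  3 → D
  i= 1: B-M = 15 → P
  i= 2: G-R = 15 → P
  i= 3: A-W =  4 → E
  i= 4: F-G = 25 → Z
  i= 5: B-N = 14 → O
  i= 6: G-M = 20 → U
  i= 7: H-J = 24 → Y
  i= 8: I-F =  3 → D
  i= 9: N-Y = 15 → P
  i=10: P-A = 15 → P
  i=11: L-H =  4 → E
  i=12: F-G = 25 → Z
  i=13: T-F = 14 → O
  i=14: D-J = 20 → U
  i=15: D-F = 24 → Y
  i=16: B-Y =  3 → D
  i=17: A-L = 15 → P
  i=18: E-P = 15 → P
  i=19: F-B =  4 → E
  i=20: U-V = 25 → Z
  i=21: Q-C = 14 → O
  i=22: D-J = 20 → U
  i=23: R-T = 24 → Y
  i=24: M-J =  3 → D
  i=25: G-R = 15 → P
  i=26: A-L = 15 → P
  i=27: S-O =  4 → E
  i=28: Y-Z = 25 → Z
  i=29: C-O = 14 → O
  shifts repeat with period 8: DPPEZOUY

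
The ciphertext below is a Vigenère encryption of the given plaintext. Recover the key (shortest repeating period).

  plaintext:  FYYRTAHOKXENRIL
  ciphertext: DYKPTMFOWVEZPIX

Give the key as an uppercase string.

YAM

  i= 0: D-F = 24 → Y
  i= 1: Y-Y =  0 → A
  i= 2: K-Y = 12 → M
  i= 3: P-R = 24 → Y
  i= 4: T-T =  0 → A
  i= 5: M-A = 12 → M
  i= 6: F-H = 24 → Y
  i= 7: O-O =  0 → A
  i= 8: W-K = 12 → M
  i= 9: V-X = 24 → Y
  i=10: E-E =  0 → A
  i=11: Z-N = 12 → M
  i=12: P-R = 24 → Y
  i=13: I-I =  0 → A
  i=14: X-L = 12 → M
  shifts repeat with period 3: YAM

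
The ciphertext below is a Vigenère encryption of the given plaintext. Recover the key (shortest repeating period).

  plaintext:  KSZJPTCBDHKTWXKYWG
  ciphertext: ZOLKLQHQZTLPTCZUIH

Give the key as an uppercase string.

  i= 0: Z-K = 15 → P
  i= 1: O-S = 22 → W
  i= 2: L-Z = 12 → M
  i= 3: K-J =  1 → B
  i= 4: L-P = 22 → W
  i= 5: Q-T = 23 → X
  i= 6: H-C =  5 → F
  i= 7: Q-B = 15 → P
  i= 8: Z-D = 22 → W
  i= 9: T-H = 12 → M
  i=10: L-K =  1 → B
  i=11: P-T = 22 → W
  i=12: T-W = 23 → X
  i=13: C-X =  5 → F
  i=14: Z-K = 15 → P
  i=15: U-Y = 22 → W
  i=16: I-W = 12 → M
  i=17: H-G =  1 → B
  shifts repeat with period 7: PWMBWXF

PWMBWXF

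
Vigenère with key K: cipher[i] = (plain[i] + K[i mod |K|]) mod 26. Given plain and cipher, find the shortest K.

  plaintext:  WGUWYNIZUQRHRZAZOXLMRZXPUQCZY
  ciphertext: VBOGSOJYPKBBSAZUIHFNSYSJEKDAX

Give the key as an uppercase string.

ZVUKUBB

  i= 0: V-W = 25 → Z
  i= 1: B-G = 21 → V
  i= 2: O-U = 20 → U
  i= 3: G-W = 10 → K
  i= 4: S-Y = 20 → U
  i= 5: O-N =  1 → B
  i= 6: J-I =  1 → B
  i= 7: Y-Z = 25 → Z
  i= 8: P-U = 21 → V
  i= 9: K-Q = 20 → U
  i=10: B-R = 10 → K
  i=11: B-H = 20 → U
  i=12: S-R =  1 → B
  i=13: A-Z =  1 → B
  i=14: Z-A = 25 → Z
  i=15: U-Z = 21 → V
  i=16: I-O = 20 → U
  i=17: H-X = 10 → K
  i=18: F-L = 20 → U
  i=19: N-M =  1 → B
  i=20: S-R =  1 → B
  i=21: Y-Z = 25 → Z
  i=22: S-X = 21 → V
  i=23: J-P = 20 → U
  i=24: E-U = 10 → K
  i=25: K-Q = 20 → U
  i=26: D-C =  1 → B
  i=27: A-Z =  1 → B
  i=28: X-Y = 25 → Z
  shifts repeat with period 7: ZVUKUBB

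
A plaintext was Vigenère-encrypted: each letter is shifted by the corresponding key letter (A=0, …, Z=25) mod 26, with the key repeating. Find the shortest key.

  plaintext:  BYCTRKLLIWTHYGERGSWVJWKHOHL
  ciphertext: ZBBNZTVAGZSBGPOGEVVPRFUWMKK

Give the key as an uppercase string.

  i= 0: Z-B = 24 → Y
  i= 1: B-Y =  3 → D
  i= 2: B-C = 25 → Z
  i= 3: N-T = 20 → U
  i= 4: Z-R =  8 → I
  i= 5: T-K =  9 → J
  i= 6: V-L = 10 → K
  i= 7: A-L = 15 → P
  i= 8: G-I = 24 → Y
  i= 9: Z-W =  3 → D
  i=10: S-T = 25 → Z
  i=11: B-H = 20 → U
  i=12: G-Y =  8 → I
  i=13: P-G =  9 → J
  i=14: O-E = 10 → K
  i=15: G-R = 15 → P
  i=16: E-G = 24 → Y
  i=17: V-S =  3 → D
  i=18: V-W = 25 → Z
  i=19: P-V = 20 → U
  i=20: R-J =  8 → I
  i=21: F-W =  9 → J
  i=22: U-K = 10 → K
  i=23: W-H = 15 → P
  i=24: M-O = 24 → Y
  i=25: K-H =  3 → D
  i=26: K-L = 25 → Z
  shifts repeat with period 8: YDZUIJKP

YDZUIJKP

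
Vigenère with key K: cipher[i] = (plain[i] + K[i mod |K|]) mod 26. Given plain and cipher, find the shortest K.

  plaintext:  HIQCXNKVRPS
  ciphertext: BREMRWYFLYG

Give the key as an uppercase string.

  i= 0: B-H = 20 → U
  i= 1: R-I =  9 → J
  i= 2: E-Q = 14 → O
  i= 3: M-C = 10 → K
  i= 4: R-X = 20 → U
  i= 5: W-N =  9 → J
  i= 6: Y-K = 14 → O
  i= 7: F-V = 10 → K
  i= 8: L-R = 20 → U
  i= 9: Y-P =  9 → J
  i=10: G-S = 14 → O
  shifts repeat with period 4: UJOK

UJOK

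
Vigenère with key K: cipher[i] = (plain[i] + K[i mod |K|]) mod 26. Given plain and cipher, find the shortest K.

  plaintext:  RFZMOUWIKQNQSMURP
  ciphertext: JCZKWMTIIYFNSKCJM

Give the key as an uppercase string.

SXAYI

  i= 0: J-R = 18 → S
  i= 1: C-F = 23 → X
  i= 2: Z-Z =  0 → A
  i= 3: K-M = 24 → Y
  i= 4: W-O =  8 → I
  i= 5: M-U = 18 → S
  i= 6: T-W = 23 → X
  i= 7: I-I =  0 → A
  i= 8: I-K = 24 → Y
  i= 9: Y-Q =  8 → I
  i=10: F-N = 18 → S
  i=11: N-Q = 23 → X
  i=12: S-S =  0 → A
  i=13: K-M = 24 → Y
  i=14: C-U =  8 → I
  i=15: J-R = 18 → S
  i=16: M-P = 23 → X
  shifts repeat with period 5: SXAYI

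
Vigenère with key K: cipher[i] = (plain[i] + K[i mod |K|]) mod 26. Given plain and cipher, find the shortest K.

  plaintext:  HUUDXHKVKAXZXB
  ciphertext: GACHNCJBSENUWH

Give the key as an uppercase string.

  i= 0: G-H = 25 → Z
  i= 1: A-U =  6 → G
  i= 2: C-U =  8 → I
  i= 3: H-D =  4 → E
  i= 4: N-X = 16 → Q
  i= 5: C-H = 21 → V
  i= 6: J-K = 25 → Z
  i= 7: B-V =  6 → G
  i= 8: S-K =  8 → I
  i= 9: E-A =  4 → E
  i=10: N-X = 16 → Q
  i=11: U-Z = 21 → V
  i=12: W-X = 25 → Z
  i=13: H-B =  6 → G
  shifts repeat with period 6: ZGIEQV

ZGIEQV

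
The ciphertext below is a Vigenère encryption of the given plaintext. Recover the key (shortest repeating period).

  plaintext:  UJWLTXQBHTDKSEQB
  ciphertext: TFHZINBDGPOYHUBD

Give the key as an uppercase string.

  i= 0: T-U = 25 → Z
  i= 1: F-J = 22 → W
  i= 2: H-W = 11 → L
  i= 3: Z-L = 14 → O
  i= 4: I-T = 15 → P
  i= 5: N-X = 16 → Q
  i= 6: B-Q = 11 → L
  i= 7: D-B =  2 → C
  i= 8: G-H = 25 → Z
  i= 9: P-T = 22 → W
  i=10: O-D = 11 → L
  i=11: Y-K = 14 → O
  i=12: H-S = 15 → P
  i=13: U-E = 16 → Q
  i=14: B-Q = 11 → L
  i=15: D-B =  2 → C
  shifts repeat with period 8: ZWLOPQLC

ZWLOPQLC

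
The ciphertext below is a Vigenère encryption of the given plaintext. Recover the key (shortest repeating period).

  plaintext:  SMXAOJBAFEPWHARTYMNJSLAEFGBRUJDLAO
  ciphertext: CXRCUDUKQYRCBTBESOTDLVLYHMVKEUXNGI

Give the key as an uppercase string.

KLUCGUT

  i= 0: C-S = 10 → K
  i= 1: X-M = 11 → L
  i= 2: R-X = 20 → U
  i= 3: C-A =  2 → C
  i= 4: U-O =  6 → G
  i= 5: D-J = 20 → U
  i= 6: U-B = 19 → T
  i= 7: K-A = 10 → K
  i= 8: Q-F = 11 → L
  i= 9: Y-E = 20 → U
  i=10: R-P =  2 → C
  i=11: C-W =  6 → G
  i=12: B-H = 20 → U
  i=13: T-A = 19 → T
  i=14: B-R = 10 → K
  i=15: E-T = 11 → L
  i=16: S-Y = 20 → U
  i=17: O-M =  2 → C
  i=18: T-N =  6 → G
  i=19: D-J = 20 → U
  i=20: L-S = 19 → T
  i=21: V-L = 10 → K
  i=22: L-A = 11 → L
  i=23: Y-E = 20 → U
  i=24: H-F =  2 → C
  i=25: M-G =  6 → G
  i=26: V-B = 20 → U
  i=27: K-R = 19 → T
  i=28: E-U = 10 → K
  i=29: U-J = 11 → L
  i=30: X-D = 20 → U
  i=31: N-L =  2 → C
  i=32: G-A =  6 → G
  i=33: I-O = 20 → U
  shifts repeat with period 7: KLUCGUT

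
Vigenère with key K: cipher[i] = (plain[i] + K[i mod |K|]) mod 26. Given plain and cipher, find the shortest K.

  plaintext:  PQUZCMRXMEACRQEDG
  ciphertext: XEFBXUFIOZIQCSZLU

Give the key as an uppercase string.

IOLCV

  i= 0: X-P =  8 → I
  i= 1: E-Q = 14 → O
  i= 2: F-U = 11 → L
  i= 3: B-Z =  2 → C
  i= 4: X-C = 21 → V
  i= 5: U-M =  8 → I
  i= 6: F-R = 14 → O
  i= 7: I-X = 11 → L
  i= 8: O-M =  2 → C
  i= 9: Z-E = 21 → V
  i=10: I-A =  8 → I
  i=11: Q-C = 14 → O
  i=12: C-R = 11 → L
  i=13: S-Q =  2 → C
  i=14: Z-E = 21 → V
  i=15: L-D =  8 → I
  i=16: U-G = 14 → O
  shifts repeat with period 5: IOLCV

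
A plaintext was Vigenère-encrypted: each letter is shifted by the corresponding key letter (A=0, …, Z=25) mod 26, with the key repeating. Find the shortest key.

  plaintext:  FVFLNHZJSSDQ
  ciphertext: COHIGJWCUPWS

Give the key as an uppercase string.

  i= 0: C-F = 23 → X
  i= 1: O-V = 19 → T
  i= 2: H-F =  2 → C
  i= 3: I-L = 23 → X
  i= 4: G-N = 19 → T
  i= 5: J-H =  2 → C
  i= 6: W-Z = 23 → X
  i= 7: C-J = 19 → T
  i= 8: U-S =  2 → C
  i= 9: P-S = 23 → X
  i=10: W-D = 19 → T
  i=11: S-Q =  2 → C
  shifts repeat with period 3: XTC

XTC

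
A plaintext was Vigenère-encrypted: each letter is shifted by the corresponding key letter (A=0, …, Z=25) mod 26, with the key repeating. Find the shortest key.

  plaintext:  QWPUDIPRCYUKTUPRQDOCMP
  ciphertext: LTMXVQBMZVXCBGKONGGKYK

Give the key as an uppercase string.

VXXDSIM

  i= 0: L-Q = 21 → V
  i= 1: T-W = 23 → X
  i= 2: M-P = 23 → X
  i= 3: X-U =  3 → D
  i= 4: V-D = 18 → S
  i= 5: Q-I =  8 → I
  i= 6: B-P = 12 → M
  i= 7: M-R = 21 → V
  i= 8: Z-C = 23 → X
  i= 9: V-Y = 23 → X
  i=10: X-U =  3 → D
  i=11: C-K = 18 → S
  i=12: B-T =  8 → I
  i=13: G-U = 12 → M
  i=14: K-P = 21 → V
  i=15: O-R = 23 → X
  i=16: N-Q = 23 → X
  i=17: G-D =  3 → D
  i=18: G-O = 18 → S
  i=19: K-C =  8 → I
  i=20: Y-M = 12 → M
  i=21: K-P = 21 → V
  shifts repeat with period 7: VXXDSIM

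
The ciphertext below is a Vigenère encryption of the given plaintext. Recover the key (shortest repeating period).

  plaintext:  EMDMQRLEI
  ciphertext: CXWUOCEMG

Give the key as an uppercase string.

YLTI

  i= 0: C-E = 24 → Y
  i= 1: X-M = 11 → L
  i= 2: W-D = 19 → T
  i= 3: U-M =  8 → I
  i= 4: O-Q = 24 → Y
  i= 5: C-R = 11 → L
  i= 6: E-L = 19 → T
  i= 7: M-E =  8 → I
  i= 8: G-I = 24 → Y
  shifts repeat with period 4: YLTI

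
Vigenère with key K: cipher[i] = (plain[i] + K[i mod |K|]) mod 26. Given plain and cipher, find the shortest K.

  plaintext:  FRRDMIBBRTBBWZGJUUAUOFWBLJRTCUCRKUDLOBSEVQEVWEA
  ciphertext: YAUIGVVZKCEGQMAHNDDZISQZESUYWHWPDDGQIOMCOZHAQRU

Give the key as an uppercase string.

  i= 0: Y-F = 19 → T
  i= 1: A-R =  9 → J
  i= 2: U-R =  3 → D
  i= 3: I-D =  5 → F
  i= 4: G-M = 20 → U
  i= 5: V-I = 13 → N
  i= 6: V-B = 20 → U
  i= 7: Z-B = 24 → Y
  i= 8: K-R = 19 → T
  i= 9: C-T =  9 → J
  i=10: E-B =  3 → D
  i=11: G-B =  5 → F
  i=12: Q-W = 20 → U
  i=13: M-Z = 13 → N
  i=14: A-G = 20 → U
  i=15: H-J = 24 → Y
  i=16: N-U = 19 → T
  i=17: D-U =  9 → J
  i=18: D-A =  3 → D
  i=19: Z-U =  5 → F
  i=20: I-O = 20 → U
  i=21: S-F = 13 → N
  i=22: Q-W = 20 → U
  i=23: Z-B = 24 → Y
  i=24: E-L = 19 → T
  i=25: S-J =  9 → J
  i=26: U-R =  3 → D
  i=27: Y-T =  5 → F
  i=28: W-C = 20 → U
  i=29: H-U = 13 → N
  i=30: W-C = 20 → U
  i=31: P-R = 24 → Y
  i=32: D-K = 19 → T
  i=33: D-U =  9 → J
  i=34: G-D =  3 → D
  i=35: Q-L =  5 → F
  i=36: I-O = 20 → U
  i=37: O-B = 13 → N
  i=38: M-S = 20 → U
  i=39: C-E = 24 → Y
  i=40: O-V = 19 → T
  i=41: Z-Q =  9 → J
  i=42: H-E =  3 → D
  i=43: A-V =  5 → F
  i=44: Q-W = 20 → U
  i=45: R-E = 13 → N
  i=46: U-A = 20 → U
  shifts repeat with period 8: TJDFUNUY

TJDFUNUY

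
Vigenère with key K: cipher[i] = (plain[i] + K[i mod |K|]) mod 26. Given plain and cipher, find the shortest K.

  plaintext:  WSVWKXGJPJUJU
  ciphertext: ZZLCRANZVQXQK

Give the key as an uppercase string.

  i= 0: Z-W =  3 → D
  i= 1: Z-S =  7 → H
  i= 2: L-V = 16 → Q
  i= 3: C-W =  6 → G
  i= 4: R-K =  7 → H
  i= 5: A-X =  3 → D
  i= 6: N-G =  7 → H
  i= 7: Z-J = 16 → Q
  i= 8: V-P =  6 → G
  i= 9: Q-J =  7 → H
  i=10: X-U =  3 → D
  i=11: Q-J =  7 → H
  i=12: K-U = 16 → Q
  shifts repeat with period 5: DHQGH

DHQGH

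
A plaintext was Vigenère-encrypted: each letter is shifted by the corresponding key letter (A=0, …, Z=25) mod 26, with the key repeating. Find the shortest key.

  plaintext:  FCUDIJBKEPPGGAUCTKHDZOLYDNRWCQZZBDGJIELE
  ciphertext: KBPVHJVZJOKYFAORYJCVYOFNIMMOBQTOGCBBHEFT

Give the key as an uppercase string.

FZVSZAUP

  i= 0: K-F =  5 → F
  i= 1: B-C = 25 → Z
  i= 2: P-U = 21 → V
  i= 3: V-D = 18 → S
  i= 4: H-I = 25 → Z
  i= 5: J-J =  0 → A
  i= 6: V-B = 20 → U
  i= 7: Z-K = 15 → P
  i= 8: J-E =  5 → F
  i= 9: O-P = 25 → Z
  i=10: K-P = 21 → V
  i=11: Y-G = 18 → S
  i=12: F-G = 25 → Z
  i=13: A-A =  0 → A
  i=14: O-U = 20 → U
  i=15: R-C = 15 → P
  i=16: Y-T =  5 → F
  i=17: J-K = 25 → Z
  i=18: C-H = 21 → V
  i=19: V-D = 18 → S
  i=20: Y-Z = 25 → Z
  i=21: O-O =  0 → A
  i=22: F-L = 20 → U
  i=23: N-Y = 15 → P
  i=24: I-D =  5 → F
  i=25: M-N = 25 → Z
  i=26: M-R = 21 → V
  i=27: O-W = 18 → S
  i=28: B-C = 25 → Z
  i=29: Q-Q =  0 → A
  i=30: T-Z = 20 → U
  i=31: O-Z = 15 → P
  i=32: G-B =  5 → F
  i=33: C-D = 25 → Z
  i=34: B-G = 21 → V
  i=35: B-J = 18 → S
  i=36: H-I = 25 → Z
  i=37: E-E =  0 → A
  i=38: F-L = 20 → U
  i=39: T-E = 15 → P
  shifts repeat with period 8: FZVSZAUP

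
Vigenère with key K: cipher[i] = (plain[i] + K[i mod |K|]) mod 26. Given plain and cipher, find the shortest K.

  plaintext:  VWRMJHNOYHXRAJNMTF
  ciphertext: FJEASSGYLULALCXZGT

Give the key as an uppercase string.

KNNOJLT

  i= 0: F-V = 10 → K
  i= 1: J-W = 13 → N
  i= 2: E-R = 13 → N
  i= 3: A-M = 14 → O
  i= 4: S-J =  9 → J
  i= 5: S-H = 11 → L
  i= 6: G-N = 19 → T
  i= 7: Y-O = 10 → K
  i= 8: L-Y = 13 → N
  i= 9: U-H = 13 → N
  i=10: L-X = 14 → O
  i=11: A-R =  9 → J
  i=12: L-A = 11 → L
  i=13: C-J = 19 → T
  i=14: X-N = 10 → K
  i=15: Z-M = 13 → N
  i=16: G-T = 13 → N
  i=17: T-F = 14 → O
  shifts repeat with period 7: KNNOJLT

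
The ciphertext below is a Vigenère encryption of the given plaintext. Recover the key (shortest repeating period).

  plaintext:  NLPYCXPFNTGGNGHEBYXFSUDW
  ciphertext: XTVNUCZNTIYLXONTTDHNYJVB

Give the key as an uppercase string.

  i= 0: X-N = 10 → K
  i= 1: T-L =  8 → I
  i= 2: V-P =  6 → G
  i= 3: N-Y = 15 → P
  i= 4: U-C = 18 → S
  i= 5: C-X =  5 → F
  i= 6: Z-P = 10 → K
  i= 7: N-F =  8 → I
  i= 8: T-N =  6 → G
  i= 9: I-T = 15 → P
  i=10: Y-G = 18 → S
  i=11: L-G =  5 → F
  i=12: X-N = 10 → K
  i=13: O-G =  8 → I
  i=14: N-H =  6 → G
  i=15: T-E = 15 → P
  i=16: T-B = 18 → S
  i=17: D-Y =  5 → F
  i=18: H-X = 10 → K
  i=19: N-F =  8 → I
  i=20: Y-S =  6 → G
  i=21: J-U = 15 → P
  i=22: V-D = 18 → S
  i=23: B-W =  5 → F
  shifts repeat with period 6: KIGPSF

KIGPSF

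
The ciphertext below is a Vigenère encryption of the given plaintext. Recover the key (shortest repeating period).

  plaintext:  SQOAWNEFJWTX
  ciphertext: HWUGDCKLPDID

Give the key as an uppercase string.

  i= 0: H-S = 15 → P
  i= 1: W-Q =  6 → G
  i= 2: U-O =  6 → G
  i= 3: G-A =  6 → G
  i= 4: D-W =  7 → H
  i= 5: C-N = 15 → P
  i= 6: K-E =  6 → G
  i= 7: L-F =  6 → G
  i= 8: P-J =  6 → G
  i= 9: D-W =  7 → H
  i=10: I-T = 15 → P
  i=11: D-X =  6 → G
  shifts repeat with period 5: PGGGH

PGGGH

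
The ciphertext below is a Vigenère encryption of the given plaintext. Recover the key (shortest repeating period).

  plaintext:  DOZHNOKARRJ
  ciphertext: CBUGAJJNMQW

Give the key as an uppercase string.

ZNV

  i= 0: C-D = 25 → Z
  i= 1: B-O = 13 → N
  i= 2: U-Z = 21 → V
  i= 3: G-H = 25 → Z
  i= 4: A-N = 13 → N
  i= 5: J-O = 21 → V
  i= 6: J-K = 25 → Z
  i= 7: N-A = 13 → N
  i= 8: M-R = 21 → V
  i= 9: Q-R = 25 → Z
  i=10: W-J = 13 → N
  shifts repeat with period 3: ZNV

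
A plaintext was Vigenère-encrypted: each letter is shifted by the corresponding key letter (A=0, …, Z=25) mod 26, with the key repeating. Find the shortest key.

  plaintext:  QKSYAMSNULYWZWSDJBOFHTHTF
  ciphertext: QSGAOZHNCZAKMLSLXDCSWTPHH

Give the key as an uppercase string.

  i= 0: Q-Q =  0 → A
  i= 1: S-K =  8 → I
  i= 2: G-S = 14 → O
  i= 3: A-Y =  2 → C
  i= 4: O-A = 14 → O
  i= 5: Z-M = 13 → N
  i= 6: H-S = 15 → P
  i= 7: N-N =  0 → A
  i= 8: C-U =  8 → I
  i= 9: Z-L = 14 → O
  i=10: A-Y =  2 → C
  i=11: K-W = 14 → O
  i=12: M-Z = 13 → N
  i=13: L-W = 15 → P
  i=14: S-S =  0 → A
  i=15: L-D =  8 → I
  i=16: X-J = 14 → O
  i=17: D-B =  2 → C
  i=18: C-O = 14 → O
  i=19: S-F = 13 → N
  i=20: W-H = 15 → P
  i=21: T-T =  0 → A
  i=22: P-H =  8 → I
  i=23: H-T = 14 → O
  i=24: H-F =  2 → C
  shifts repeat with period 7: AIOCONP

AIOCONP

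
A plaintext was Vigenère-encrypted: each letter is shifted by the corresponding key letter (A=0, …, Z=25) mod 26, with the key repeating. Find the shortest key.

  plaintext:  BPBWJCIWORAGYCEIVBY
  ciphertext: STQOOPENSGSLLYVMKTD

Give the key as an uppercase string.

REPSFNW

  i= 0: S-B = 17 → R
  i= 1: T-P =  4 → E
  i= 2: Q-B = 15 → P
  i= 3: O-W = 18 → S
  i= 4: O-J =  5 → F
  i= 5: P-C = 13 → N
  i= 6: E-I = 22 → W
  i= 7: N-W = 17 → R
  i= 8: S-O =  4 → E
  i= 9: G-R = 15 → P
  i=10: S-A = 18 → S
  i=11: L-G =  5 → F
  i=12: L-Y = 13 → N
  i=13: Y-C = 22 → W
  i=14: V-E = 17 → R
  i=15: M-I =  4 → E
  i=16: K-V = 15 → P
  i=17: T-B = 18 → S
  i=18: D-Y =  5 → F
  shifts repeat with period 7: REPSFNW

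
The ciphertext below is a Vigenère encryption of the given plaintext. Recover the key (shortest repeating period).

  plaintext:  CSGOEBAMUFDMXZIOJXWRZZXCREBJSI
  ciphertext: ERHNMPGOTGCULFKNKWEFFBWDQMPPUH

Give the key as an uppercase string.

  i= 0: E-C =  2 → C
  i= 1: R-S = 25 → Z
  i= 2: H-G =  1 → B
  i= 3: N-O = 25 → Z
  i= 4: M-E =  8 → I
  i= 5: P-B = 14 → O
  i= 6: G-A =  6 → G
  i= 7: O-M =  2 → C
  i= 8: T-U = 25 → Z
  i= 9: G-F =  1 → B
  i=10: C-D = 25 → Z
  i=11: U-M =  8 → I
  i=12: L-X = 14 → O
  i=13: F-Z =  6 → G
  i=14: K-I =  2 → C
  i=15: N-O = 25 → Z
  i=16: K-J =  1 → B
  i=17: W-X = 25 → Z
  i=18: E-W =  8 → I
  i=19: F-R = 14 → O
  i=20: F-Z =  6 → G
  i=21: B-Z =  2 → C
  i=22: W-X = 25 → Z
  i=23: D-C =  1 → B
  i=24: Q-R = 25 → Z
  i=25: M-E =  8 → I
  i=26: P-B = 14 → O
  i=27: P-J =  6 → G
  i=28: U-S =  2 → C
  i=29: H-I = 25 → Z
  shifts repeat with period 7: CZBZIOG

CZBZIOG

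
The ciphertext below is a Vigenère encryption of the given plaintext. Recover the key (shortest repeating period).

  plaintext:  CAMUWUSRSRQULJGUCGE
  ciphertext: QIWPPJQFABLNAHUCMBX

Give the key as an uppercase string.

OIKVTPY

  i= 0: Q-C = 14 → O
  i= 1: I-A =  8 → I
  i= 2: W-M = 10 → K
  i= 3: P-U = 21 → V
  i= 4: P-W = 19 → T
  i= 5: J-U = 15 → P
  i= 6: Q-S = 24 → Y
  i= 7: F-R = 14 → O
  i= 8: A-S =  8 → I
  i= 9: B-R = 10 → K
  i=10: L-Q = 21 → V
  i=11: N-U = 19 → T
  i=12: A-L = 15 → P
  i=13: H-J = 24 → Y
  i=14: U-G = 14 → O
  i=15: C-U =  8 → I
  i=16: M-C = 10 → K
  i=17: B-G = 21 → V
  i=18: X-E = 19 → T
  shifts repeat with period 7: OIKVTPY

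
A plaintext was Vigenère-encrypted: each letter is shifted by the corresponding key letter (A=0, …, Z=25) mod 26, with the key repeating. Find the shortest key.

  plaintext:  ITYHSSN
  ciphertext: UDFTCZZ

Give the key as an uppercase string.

  i= 0: U-I = 12 → M
  i= 1: D-T = 10 → K
  i= 2: F-Y =  7 → H
  i= 3: T-H = 12 → M
  i= 4: C-S = 10 → K
  i= 5: Z-S =  7 → H
  i= 6: Z-N = 12 → M
  shifts repeat with period 3: MKH

MKH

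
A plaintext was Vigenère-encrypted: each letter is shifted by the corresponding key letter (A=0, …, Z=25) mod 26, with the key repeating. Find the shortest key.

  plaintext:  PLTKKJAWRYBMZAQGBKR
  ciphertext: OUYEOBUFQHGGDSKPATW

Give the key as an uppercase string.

  i= 0: O-P = 25 → Z
  i= 1: U-L =  9 → J
  i= 2: Y-T =  5 → F
  i= 3: E-K = 20 → U
  i= 4: O-K =  4 → E
  i= 5: B-J = 18 → S
  i= 6: U-A = 20 → U
  i= 7: F-W =  9 → J
  i= 8: Q-R = 25 → Z
  i= 9: H-Y =  9 → J
  i=10: G-B =  5 → F
  i=11: G-M = 20 → U
  i=12: D-Z =  4 → E
  i=13: S-A = 18 → S
  i=14: K-Q = 20 → U
  i=15: P-G =  9 → J
  i=16: A-B = 25 → Z
  i=17: T-K =  9 → J
  i=18: W-R =  5 → F
  shifts repeat with period 8: ZJFUESUJ

ZJFUESUJ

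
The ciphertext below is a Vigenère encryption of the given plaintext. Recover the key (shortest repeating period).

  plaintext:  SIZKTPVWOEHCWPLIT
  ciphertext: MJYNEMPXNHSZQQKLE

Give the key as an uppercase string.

UBZDLX

  i= 0: M-S = 20 → U
  i= 1: J-I =  1 → B
  i= 2: Y-Z = 25 → Z
  i= 3: N-K =  3 → D
  i= 4: E-T = 11 → L
  i= 5: M-P = 23 → X
  i= 6: P-V = 20 → U
  i= 7: X-W =  1 → B
  i= 8: N-O = 25 → Z
  i= 9: H-E =  3 → D
  i=10: S-H = 11 → L
  i=11: Z-C = 23 → X
  i=12: Q-W = 20 → U
  i=13: Q-P =  1 → B
  i=14: K-L = 25 → Z
  i=15: L-I =  3 → D
  i=16: E-T = 11 → L
  shifts repeat with period 6: UBZDLX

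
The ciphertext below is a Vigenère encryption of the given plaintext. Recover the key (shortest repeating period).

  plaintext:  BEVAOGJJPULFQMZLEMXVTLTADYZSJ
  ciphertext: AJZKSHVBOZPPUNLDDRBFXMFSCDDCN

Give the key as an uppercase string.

  i= 0: A-B = 25 → Z
  i= 1: J-E =  5 → F
  i= 2: Z-V =  4 → E
  i= 3: K-A = 10 → K
  i= 4: S-O =  4 → E
  i= 5: H-G =  1 → B
  i= 6: V-J = 12 → M
  i= 7: B-J = 18 → S
  i= 8: O-P = 25 → Z
  i= 9: Z-U =  5 → F
  i=10: P-L =  4 → E
  i=11: P-F = 10 → K
  i=12: U-Q =  4 → E
  i=13: N-M =  1 → B
  i=14: L-Z = 12 → M
  i=15: D-L = 18 → S
  i=16: D-E = 25 → Z
  i=17: R-M =  5 → F
  i=18: B-X =  4 → E
  i=19: F-V = 10 → K
  i=20: X-T =  4 → E
  i=21: M-L =  1 → B
  i=22: F-T = 12 → M
  i=23: S-A = 18 → S
  i=24: C-D = 25 → Z
  i=25: D-Y =  5 → F
  i=26: D-Z =  4 → E
  i=27: C-S = 10 → K
  i=28: N-J =  4 → E
  shifts repeat with period 8: ZFEKEBMS

ZFEKEBMS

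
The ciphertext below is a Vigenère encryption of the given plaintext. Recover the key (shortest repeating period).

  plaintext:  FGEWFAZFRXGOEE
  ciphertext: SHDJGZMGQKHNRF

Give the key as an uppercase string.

NBZ

  i= 0: S-F = 13 → N
  i= 1: H-G =  1 → B
  i= 2: D-E = 25 → Z
  i= 3: J-W = 13 → N
  i= 4: G-F =  1 → B
  i= 5: Z-A = 25 → Z
  i= 6: M-Z = 13 → N
  i= 7: G-F =  1 → B
  i= 8: Q-R = 25 → Z
  i= 9: K-X = 13 → N
  i=10: H-G =  1 → B
  i=11: N-O = 25 → Z
  i=12: R-E = 13 → N
  i=13: F-E =  1 → B
  shifts repeat with period 3: NBZ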